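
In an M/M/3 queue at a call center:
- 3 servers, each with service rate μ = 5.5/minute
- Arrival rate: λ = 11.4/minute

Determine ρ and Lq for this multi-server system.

Traffic intensity: ρ = λ/(cμ) = 11.4/(3×5.5) = 0.6909
Since ρ = 0.6909 < 1, system is stable.
Offered load a = λ/μ = cρ = 11.4/5.5 = 2.0727
P₀ = [ Σₙ₌₀^2 aⁿ/n! + a^3/(3!(1-ρ)) ]⁻¹
Σ = a^0/0! + a^1/1! + a^2/2! = 1.0000 + 2.0727 + 2.1481 = 5.2208
a^3/(3!(1-ρ)) = 8.9048/(6 × 0.30909) = 4.8016
P₀ = 1/(5.2208 + 4.8016) = 0.09978
Lq = P₀·a^3·ρ / (3!(1-ρ)²) = 0.09978 × 8.9048 × 0.6909 / (6 × 0.09554) = 1.0709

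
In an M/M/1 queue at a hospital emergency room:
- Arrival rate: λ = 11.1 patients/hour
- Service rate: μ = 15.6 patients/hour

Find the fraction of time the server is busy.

Server utilization: ρ = λ/μ
ρ = 11.1/15.6 = 0.7115
The server is busy 71.15% of the time.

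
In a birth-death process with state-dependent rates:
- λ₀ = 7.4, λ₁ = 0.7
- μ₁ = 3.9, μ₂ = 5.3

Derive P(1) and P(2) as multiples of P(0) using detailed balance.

Balance equations:
State 0: λ₀P₀ = μ₁P₁ → P₁ = (λ₀/μ₁)P₀ = (7.4/3.9)P₀ = 1.8974P₀
State 1: P₂ = (λ₀λ₁)/(μ₁μ₂)P₀ = (7.4×0.7)/(3.9×5.3)P₀ = 0.2506P₀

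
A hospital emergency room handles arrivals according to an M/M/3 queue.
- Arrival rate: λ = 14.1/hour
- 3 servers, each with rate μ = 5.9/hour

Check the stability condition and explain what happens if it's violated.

Stability requires ρ = λ/(cμ) < 1
ρ = 14.1/(3 × 5.9) = 14.1/17.70 = 0.7966
Since 0.7966 < 1, the system is STABLE.
The servers are busy 79.66% of the time.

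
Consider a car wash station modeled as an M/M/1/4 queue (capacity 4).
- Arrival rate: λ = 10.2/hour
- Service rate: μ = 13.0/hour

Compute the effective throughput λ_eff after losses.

ρ = λ/μ = 10.2/13.0 = 0.7846
P₀ = (1-ρ)/(1-ρ^(K+1)) = (1-0.7846)/(1-0.7846^5) = 0.2154/0.7027 = 0.3065
P_K = P₀×ρ^K = 0.3065 × 0.7846^4 = 0.3065 × 0.3790 = 0.1162
λ_eff = λ(1-P_K) = 10.2 × (1 - 0.116174) = 10.2 × 0.883826 = 9.0150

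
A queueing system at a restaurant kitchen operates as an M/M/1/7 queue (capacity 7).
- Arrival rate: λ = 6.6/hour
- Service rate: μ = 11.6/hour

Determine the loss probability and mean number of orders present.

ρ = λ/μ = 6.6/11.6 = 0.568966
P₀ = (1-ρ)/(1-ρ^(K+1)) = (1-0.568966)/(1-0.568966^8) = 0.4310/0.9890 = 0.4358
P_K = P₀×ρ^K = 0.43582 × 0.568966^7 = 0.43582 × 0.019302 = 0.008412
Blocking probability P_7 = 0.008412 (0.84%)
L = ρ[1 - (K+1)ρ^K + Kρ^(K+1)] / [(1-ρ)(1-ρ^(K+1))]
L = 0.568966 × (1 - 8×0.01930 + 7×0.01098) / ((1 - 0.568966) × (1 - 0.01098)) = 1.2312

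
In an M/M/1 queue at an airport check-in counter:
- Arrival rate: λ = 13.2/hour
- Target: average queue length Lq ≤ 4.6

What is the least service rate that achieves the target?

For M/M/1: Lq = λ²/(μ(μ-λ))
Need Lq ≤ 4.6, i.e. μ(μ-λ) ≥ λ²/4.6
μ² - 13.2μ - 174.24/4.6 ≥ 0  →  μ² - 13.2μ - 37.87826 ≥ 0
Quadratic formula (positive root): μ = [λ + √(λ² + 4×37.87826)]/2
Discriminant: 174.24 + 4×37.87826 = 325.7530, √325.7530 = 18.0486
μ ≥ (13.2 + 18.0486)/2 = 15.6243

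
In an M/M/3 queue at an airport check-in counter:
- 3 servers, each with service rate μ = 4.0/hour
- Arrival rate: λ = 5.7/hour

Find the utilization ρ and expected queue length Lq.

Traffic intensity: ρ = λ/(cμ) = 5.7/(3×4.0) = 0.4750
Since ρ = 0.4750 < 1, system is stable.
Offered load a = λ/μ = cρ = 5.7/4.0 = 1.4250
P₀ = [ Σₙ₌₀^2 aⁿ/n! + a^3/(3!(1-ρ)) ]⁻¹
Σ = a^0/0! + a^1/1! + a^2/2! = 1.0000 + 1.4250 + 1.0153 = 3.4403
a^3/(3!(1-ρ)) = 2.8936/(6 × 0.5250) = 0.9186
P₀ = 1/(3.4403 + 0.9186) = 0.2294
Lq = P₀·a^3·ρ / (3!(1-ρ)²) = 0.2294 × 2.8936 × 0.4750 / (6 × 0.2756) = 0.1907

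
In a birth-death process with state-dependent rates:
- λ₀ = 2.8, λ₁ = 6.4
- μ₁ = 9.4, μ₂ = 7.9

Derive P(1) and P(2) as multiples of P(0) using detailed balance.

Balance equations:
State 0: λ₀P₀ = μ₁P₁ → P₁ = (λ₀/μ₁)P₀ = (2.8/9.4)P₀ = 0.2979P₀
State 1: P₂ = (λ₀λ₁)/(μ₁μ₂)P₀ = (2.8×6.4)/(9.4×7.9)P₀ = 0.2413P₀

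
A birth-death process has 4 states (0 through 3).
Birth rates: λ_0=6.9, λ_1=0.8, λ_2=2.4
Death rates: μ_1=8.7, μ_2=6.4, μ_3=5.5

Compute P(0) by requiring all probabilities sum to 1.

Ratios P(n)/P(0) = (λ₀···λₙ₋₁)/(μ₁···μₙ):
P(1)/P(0) = (6.9)/(8.7) = 0.7931
P(2)/P(0) = (6.9×0.8)/(8.7×6.4) = 0.09914
P(3)/P(0) = (6.9×0.8×2.4)/(8.7×6.4×5.5) = 0.04326

Normalization: ∑ P(n) = 1
P(0) × (1.0000 + 0.7931 + 0.09914 + 0.04326) = 1
P(0) × 1.9355 = 1
P(0) = 1/1.9355 = 0.5167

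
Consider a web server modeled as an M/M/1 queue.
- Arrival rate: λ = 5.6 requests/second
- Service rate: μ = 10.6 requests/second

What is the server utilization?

Server utilization: ρ = λ/μ
ρ = 5.6/10.6 = 0.5283
The server is busy 52.83% of the time.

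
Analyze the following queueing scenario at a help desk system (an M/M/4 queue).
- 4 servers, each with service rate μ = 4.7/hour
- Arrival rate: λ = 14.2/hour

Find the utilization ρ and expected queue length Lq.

Traffic intensity: ρ = λ/(cμ) = 14.2/(4×4.7) = 0.7553
Since ρ = 0.7553 < 1, system is stable.
Offered load a = λ/μ = cρ = 14.2/4.7 = 3.0213
P₀ = [ Σₙ₌₀^3 aⁿ/n! + a^4/(4!(1-ρ)) ]⁻¹
Σ = a^0/0! + a^1/1! + a^2/2! + a^3/3! = 1.0000 + 3.0213 + 4.5641 + 4.5964 = 13.1818
a^4/(4!(1-ρ)) = 83.3224/(24 × 0.24468) = 14.1890
P₀ = 1/(13.1818 + 14.1890) = 0.03654
Lq = P₀·a^4·ρ / (4!(1-ρ)²) = 0.036535 × 83.3224 × 0.75532 / (24 × 0.059869) = 1.6003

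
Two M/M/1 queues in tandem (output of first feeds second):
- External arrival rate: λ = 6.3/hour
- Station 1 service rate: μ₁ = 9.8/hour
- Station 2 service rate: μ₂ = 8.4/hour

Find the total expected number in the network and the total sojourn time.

By Jackson's theorem, each station behaves as independent M/M/1.
Station 1: ρ₁ = 6.3/9.8 = 0.6429, L₁ = ρ₁/(1-ρ₁) = λ/(μ₁-λ) = 6.3/3.50 = 1.8000
Station 2: ρ₂ = 6.3/8.4 = 0.7500, L₂ = ρ₂/(1-ρ₂) = λ/(μ₂-λ) = 6.3/2.10 = 3.0000
Total: L = L₁ + L₂ = 1.8000 + 3.0000 = 4.8000
W = L/λ = 4.8000/6.3 = 0.7619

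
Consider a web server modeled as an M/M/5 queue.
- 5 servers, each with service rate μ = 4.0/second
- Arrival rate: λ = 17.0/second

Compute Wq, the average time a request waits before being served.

Traffic intensity: ρ = λ/(cμ) = 17.0/(5×4.0) = 0.8500
Since ρ = 0.8500 < 1, system is stable.
Offered load a = λ/μ = cρ = 17.0/4.0 = 4.2500
P₀ = [ Σₙ₌₀^4 aⁿ/n! + a^5/(5!(1-ρ)) ]⁻¹
Σ = a^0/0! + a^1/1! + a^2/2! + a^3/3! + a^4/4! = 1.0000 + 4.2500 + 9.0312 + 12.7943 + 13.5939 = 40.6694
a^5/(5!(1-ρ)) = 1386.5791/(120 × 0.1500) = 77.0322
P₀ = 1/(40.6694 + 77.0322) = 0.008496
Lq = P₀·a^5·ρ / (5!(1-ρ)²) = 0.0084961 × 1386.5791 × 0.85000 / (120 × 0.022500) = 3.7087
Wq = Lq/λ = 3.7087/17.0 = 0.2182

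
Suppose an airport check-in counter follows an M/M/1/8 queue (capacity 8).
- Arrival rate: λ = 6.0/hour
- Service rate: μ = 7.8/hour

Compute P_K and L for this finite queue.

ρ = λ/μ = 6.0/7.8 = 0.76923
P₀ = (1-ρ)/(1-ρ^(K+1)) = (1-0.76923)/(1-0.76923^9) = 0.2308/0.9057 = 0.2548
P_K = P₀×ρ^K = 0.2548 × 0.76923^8 = 0.2548 × 0.1226 = 0.03124
Blocking probability P_8 = 0.03124 (3.12%)
L = ρ[1 - (K+1)ρ^K + Kρ^(K+1)] / [(1-ρ)(1-ρ^(K+1))]
L = 0.76923 × (1 - 9×0.122588 + 8×0.0942987) / ((1 - 0.76923) × (1 - 0.0942987)) = 2.3963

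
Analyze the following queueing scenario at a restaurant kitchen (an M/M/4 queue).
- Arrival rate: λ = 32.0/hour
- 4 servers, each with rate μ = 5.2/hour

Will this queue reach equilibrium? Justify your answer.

Stability requires ρ = λ/(cμ) < 1
ρ = 32.0/(4 × 5.2) = 32.0/20.80 = 1.5385
Since 1.5385 ≥ 1, the system is UNSTABLE.
Need c > λ/μ = 32.0/5.2 = 6.15.
Minimum servers needed: c = 7.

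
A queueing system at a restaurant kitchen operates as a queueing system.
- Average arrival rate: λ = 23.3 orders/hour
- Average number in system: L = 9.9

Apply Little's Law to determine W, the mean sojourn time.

Little's Law: L = λW, so W = L/λ
W = 9.9/23.3 = 0.4249 hours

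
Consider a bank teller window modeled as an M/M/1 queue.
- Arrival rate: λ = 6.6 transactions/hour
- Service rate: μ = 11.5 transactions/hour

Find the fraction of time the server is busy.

Server utilization: ρ = λ/μ
ρ = 6.6/11.5 = 0.5739
The server is busy 57.39% of the time.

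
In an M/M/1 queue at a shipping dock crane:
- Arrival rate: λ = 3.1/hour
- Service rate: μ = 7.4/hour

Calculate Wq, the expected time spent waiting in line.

First, compute utilization: ρ = λ/μ = 3.1/7.4 = 0.4189
For M/M/1: Wq = λ/(μ(μ-λ))
Wq = 3.1/(7.4 × (7.4-3.1))
Wq = 3.1/(7.4 × 4.30)
Wq = 0.09742 hours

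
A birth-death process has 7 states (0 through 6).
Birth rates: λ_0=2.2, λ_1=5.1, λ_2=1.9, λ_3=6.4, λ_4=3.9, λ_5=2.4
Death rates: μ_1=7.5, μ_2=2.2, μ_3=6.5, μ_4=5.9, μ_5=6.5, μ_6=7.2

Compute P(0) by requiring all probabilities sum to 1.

Ratios P(n)/P(0) = (λ₀···λₙ₋₁)/(μ₁···μₙ):
P(1)/P(0) = (2.2)/(7.5) = 0.2933
P(2)/P(0) = (2.2×5.1)/(7.5×2.2) = 0.6800
P(3)/P(0) = (2.2×5.1×1.9)/(7.5×2.2×6.5) = 0.1988
P(4)/P(0) = (2.2×5.1×1.9×6.4)/(7.5×2.2×6.5×5.9) = 0.2156
P(5)/P(0) = (2.2×5.1×1.9×6.4×3.9)/(7.5×2.2×6.5×5.9×6.5) = 0.1294
P(6)/P(0) = (2.2×5.1×1.9×6.4×3.9×2.4)/(7.5×2.2×6.5×5.9×6.5×7.2) = 0.04312

Normalization: ∑ P(n) = 1
P(0) × (1.0000 + 0.2933 + 0.6800 + 0.1988 + 0.2156 + 0.1294 + 0.04312) = 1
P(0) × 2.5602 = 1
P(0) = 1/2.5602 = 0.3906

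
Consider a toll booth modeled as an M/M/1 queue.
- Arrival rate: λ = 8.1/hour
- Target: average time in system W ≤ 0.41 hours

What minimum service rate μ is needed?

For M/M/1: W = 1/(μ-λ)
Need W ≤ 0.41, so 1/(μ-λ) ≤ 0.41
μ - λ ≥ 1/0.41 = 2.4390
μ ≥ 8.1 + 2.4390 = 10.5390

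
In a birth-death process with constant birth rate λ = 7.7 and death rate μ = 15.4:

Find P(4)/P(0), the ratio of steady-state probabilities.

For constant rates: P(n)/P(0) = (λ/μ)^n
P(4)/P(0) = (7.7/15.4)^4 = 0.5000^4 = 0.06250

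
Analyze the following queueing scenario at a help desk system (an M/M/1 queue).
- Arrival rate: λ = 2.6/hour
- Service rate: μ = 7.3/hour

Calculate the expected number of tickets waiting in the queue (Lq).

ρ = λ/μ = 2.6/7.3 = 0.3562
For M/M/1: Lq = λ²/(μ(μ-λ))
Lq = 6.76/(7.3 × 4.70)
Lq = 0.1970 tickets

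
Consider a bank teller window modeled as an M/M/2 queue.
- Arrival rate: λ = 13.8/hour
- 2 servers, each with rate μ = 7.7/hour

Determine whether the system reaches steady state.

Stability requires ρ = λ/(cμ) < 1
ρ = 13.8/(2 × 7.7) = 13.8/15.40 = 0.8961
Since 0.8961 < 1, the system is STABLE.
The servers are busy 89.61% of the time.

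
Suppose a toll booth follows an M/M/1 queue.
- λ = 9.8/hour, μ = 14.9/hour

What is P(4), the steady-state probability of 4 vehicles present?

ρ = λ/μ = 9.8/14.9 = 0.6577
P(n) = (1-ρ)ρⁿ
P(4) = (1-0.6577) × 0.6577^4
P(4) = 0.34230 × 0.18712
P(4) = 0.06405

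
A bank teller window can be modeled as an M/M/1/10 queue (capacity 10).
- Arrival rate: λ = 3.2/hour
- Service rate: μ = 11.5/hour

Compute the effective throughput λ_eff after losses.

ρ = λ/μ = 3.2/11.5 = 0.27826
P₀ = (1-ρ)/(1-ρ^(K+1)) = (1-0.27826)/(1-0.27826^11) = 0.7217/1.0000 = 0.7217
P_K = P₀×ρ^K = 0.72174 × 0.27826^10 = 0.72174 × 0.0000027830 = 0.000002009
λ_eff = λ(1-P_K) = 3.2 × (1 - 0.000002009) = 3.2 × 1.0000 = 3.2000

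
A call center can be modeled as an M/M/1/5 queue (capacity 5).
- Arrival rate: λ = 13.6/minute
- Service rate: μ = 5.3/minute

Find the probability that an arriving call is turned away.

ρ = λ/μ = 13.6/5.3 = 2.5660
P₀ = (1-ρ)/(1-ρ^(K+1)) = (1-2.5660)/(1-2.5660^6) = -1.5660/-284.4565 = 0.005505
P_K = P₀×ρ^K = 0.005505 × 2.5660^5 = 0.005505 × 111.2457 = 0.6124
Blocking probability = 61.24%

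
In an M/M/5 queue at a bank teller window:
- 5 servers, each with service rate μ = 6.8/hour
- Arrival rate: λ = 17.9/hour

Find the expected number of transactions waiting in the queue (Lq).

Traffic intensity: ρ = λ/(cμ) = 17.9/(5×6.8) = 0.5265
Since ρ = 0.5265 < 1, system is stable.
Offered load a = λ/μ = cρ = 17.9/6.8 = 2.6324
P₀ = [ Σₙ₌₀^4 aⁿ/n! + a^5/(5!(1-ρ)) ]⁻¹
Σ = a^0/0! + a^1/1! + a^2/2! + a^3/3! + a^4/4! = 1.0000 + 2.6324 + 3.4646 + 3.0401 + 2.0006 = 12.1377
a^5/(5!(1-ρ)) = 126.3923/(120 × 0.47353) = 2.2243
P₀ = 1/(12.1377 + 2.2243) = 0.06963
Lq = P₀·a^5·ρ / (5!(1-ρ)²) = 0.06963 × 126.3923 × 0.5265 / (120 × 0.2242) = 0.1722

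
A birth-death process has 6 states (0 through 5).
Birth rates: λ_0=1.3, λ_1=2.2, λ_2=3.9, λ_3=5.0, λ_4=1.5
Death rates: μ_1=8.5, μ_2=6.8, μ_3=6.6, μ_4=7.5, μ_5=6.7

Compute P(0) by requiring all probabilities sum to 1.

Ratios P(n)/P(0) = (λ₀···λₙ₋₁)/(μ₁···μₙ):
P(1)/P(0) = (1.3)/(8.5) = 0.1529
P(2)/P(0) = (1.3×2.2)/(8.5×6.8) = 0.04948
P(3)/P(0) = (1.3×2.2×3.9)/(8.5×6.8×6.6) = 0.02924
P(4)/P(0) = (1.3×2.2×3.9×5.0)/(8.5×6.8×6.6×7.5) = 0.01949
P(5)/P(0) = (1.3×2.2×3.9×5.0×1.5)/(8.5×6.8×6.6×7.5×6.7) = 0.004364

Normalization: ∑ P(n) = 1
P(0) × (1.0000 + 0.1529 + 0.04948 + 0.02924 + 0.01949 + 0.004364) = 1
P(0) × 1.2555 = 1
P(0) = 1/1.2555 = 0.7965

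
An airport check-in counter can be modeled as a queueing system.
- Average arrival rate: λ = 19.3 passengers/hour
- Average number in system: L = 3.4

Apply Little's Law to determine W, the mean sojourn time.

Little's Law: L = λW, so W = L/λ
W = 3.4/19.3 = 0.1762 hours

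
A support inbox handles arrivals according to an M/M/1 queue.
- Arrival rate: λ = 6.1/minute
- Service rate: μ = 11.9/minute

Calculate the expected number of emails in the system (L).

ρ = λ/μ = 6.1/11.9 = 0.5126
For M/M/1: L = λ/(μ-λ)
L = 6.1/(11.9-6.1) = 6.1/5.80
L = 1.0517 emails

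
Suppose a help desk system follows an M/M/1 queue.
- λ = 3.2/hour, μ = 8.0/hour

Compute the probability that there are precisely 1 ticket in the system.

ρ = λ/μ = 3.2/8.0 = 0.4000
P(n) = (1-ρ)ρⁿ
P(1) = (1-0.4000) × 0.4000^1
P(1) = 0.6000 × 0.4000
P(1) = 0.2400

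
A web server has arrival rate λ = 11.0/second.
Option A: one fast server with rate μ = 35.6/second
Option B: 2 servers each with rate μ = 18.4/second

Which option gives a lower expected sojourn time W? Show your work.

Option A: single server μ = 35.6 (M/M/1)
  ρ_A = 11.0/35.6 = 0.3090
  W_A = 1/(μ-λ) = 1/(35.6-11.0) = 1/24.60 = 0.04065

Option B: 2 servers μ = 18.4 (M/M/2)
  ρ_B = λ/(cμ) = 11.0/(2×18.4) = 0.2989
  Offered load a = λ/μ = cρ = 11.0/18.4 = 0.5978
  P₀ = [ Σₙ₌₀^1 aⁿ/n! + a^2/(2!(1-ρ)) ]⁻¹
  Σ = a^0/0! + a^1/1! = 1.0000 + 0.5978 = 1.5978
  a^2/(2!(1-ρ)) = 0.3574/(2 × 0.7011) = 0.2549
  P₀ = 1/(1.59783 + 0.254887) = 0.5397
  Lq = P₀·a^2·ρ / (2!(1-ρ)²) = 0.53975 × 0.35740 × 0.29891 / (2 × 0.49152) = 0.05866
  Wq_B = Lq/λ = 0.058656/11.0 = 0.005332
  W_B = Wq_B + 1/μ = 0.005332 + 0.05435 = 0.05968

Since W_A = 0.04065 < W_B = 0.05968, Option A (single fast server) has the shorter time in system.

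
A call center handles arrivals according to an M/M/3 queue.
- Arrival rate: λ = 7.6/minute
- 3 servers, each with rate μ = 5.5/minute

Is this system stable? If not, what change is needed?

Stability requires ρ = λ/(cμ) < 1
ρ = 7.6/(3 × 5.5) = 7.6/16.50 = 0.4606
Since 0.4606 < 1, the system is STABLE.
The servers are busy 46.06% of the time.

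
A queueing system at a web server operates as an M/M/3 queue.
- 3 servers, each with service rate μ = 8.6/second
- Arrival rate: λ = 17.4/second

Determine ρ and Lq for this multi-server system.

Traffic intensity: ρ = λ/(cμ) = 17.4/(3×8.6) = 0.6744
Since ρ = 0.6744 < 1, system is stable.
Offered load a = λ/μ = cρ = 17.4/8.6 = 2.0233
P₀ = [ Σₙ₌₀^2 aⁿ/n! + a^3/(3!(1-ρ)) ]⁻¹
Σ = a^0/0! + a^1/1! + a^2/2! = 1.00000 + 2.02326 + 2.04678 = 5.0700
a^3/(3!(1-ρ)) = 8.2823/(6 × 0.32558) = 4.2398
P₀ = 1/(5.0700 + 4.2398) = 0.1074
Lq = P₀·a^3·ρ / (3!(1-ρ)²) = 0.10741 × 8.2823 × 0.67442 / (6 × 0.10600) = 0.9433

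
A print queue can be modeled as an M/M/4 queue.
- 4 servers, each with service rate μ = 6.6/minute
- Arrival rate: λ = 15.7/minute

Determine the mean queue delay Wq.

Traffic intensity: ρ = λ/(cμ) = 15.7/(4×6.6) = 0.5947
Since ρ = 0.5947 < 1, system is stable.
Offered load a = λ/μ = cρ = 15.7/6.6 = 2.3788
P₀ = [ Σₙ₌₀^3 aⁿ/n! + a^4/(4!(1-ρ)) ]⁻¹
Σ = a^0/0! + a^1/1! + a^2/2! + a^3/3! = 1.00000 + 2.37879 + 2.82932 + 2.24345 = 8.4516
a^4/(4!(1-ρ)) = 32.0201/(24 × 0.4053) = 3.2918
P₀ = 1/(8.4516 + 3.2918) = 0.08515
Lq = P₀·a^4·ρ / (4!(1-ρ)²) = 0.085155 × 32.0201 × 0.59470 / (24 × 0.16427) = 0.4113
Wq = Lq/λ = 0.4113/15.7 = 0.02620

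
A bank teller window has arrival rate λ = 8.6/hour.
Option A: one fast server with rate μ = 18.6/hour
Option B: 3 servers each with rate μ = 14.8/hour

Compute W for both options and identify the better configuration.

Option A: single server μ = 18.6 (M/M/1)
  ρ_A = 8.6/18.6 = 0.4624
  W_A = 1/(μ-λ) = 1/(18.6-8.6) = 1/10.00 = 0.1000

Option B: 3 servers μ = 14.8 (M/M/3)
  ρ_B = λ/(cμ) = 8.6/(3×14.8) = 0.1937
  Offered load a = λ/μ = cρ = 8.6/14.8 = 0.5811
  P₀ = [ Σₙ₌₀^2 aⁿ/n! + a^3/(3!(1-ρ)) ]⁻¹
  Σ = a^0/0! + a^1/1! + a^2/2! = 1.0000 + 0.5811 + 0.1688 = 1.7499
  a^3/(3!(1-ρ)) = 0.1962/(6 × 0.8063) = 0.04056
  P₀ = 1/(1.7499 + 0.04056) = 0.5585
  Lq = P₀·a^3·ρ / (3!(1-ρ)²) = 0.55851 × 0.19621 × 0.19369 / (6 × 0.65013) = 0.005441
  Wq_B = Lq/λ = 0.005441/8.6 = 0.0006327
  W_B = Wq_B + 1/μ = 0.0006327 + 0.06757 = 0.06820

Since W_B = 0.06820 < W_A = 0.1000, Option B (multiple servers) has the shorter time in system.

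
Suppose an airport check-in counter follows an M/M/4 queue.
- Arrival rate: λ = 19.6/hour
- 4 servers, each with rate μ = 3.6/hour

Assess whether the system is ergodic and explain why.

Stability requires ρ = λ/(cμ) < 1
ρ = 19.6/(4 × 3.6) = 19.6/14.40 = 1.3611
Since 1.3611 ≥ 1, the system is UNSTABLE.
Need c > λ/μ = 19.6/3.6 = 5.44.
Minimum servers needed: c = 6.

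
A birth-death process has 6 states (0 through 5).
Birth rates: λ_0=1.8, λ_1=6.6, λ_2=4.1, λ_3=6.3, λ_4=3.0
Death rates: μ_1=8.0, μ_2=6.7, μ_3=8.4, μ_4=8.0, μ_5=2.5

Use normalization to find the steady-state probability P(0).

Ratios P(n)/P(0) = (λ₀···λₙ₋₁)/(μ₁···μₙ):
P(1)/P(0) = (1.8)/(8.0) = 0.2250
P(2)/P(0) = (1.8×6.6)/(8.0×6.7) = 0.2216
P(3)/P(0) = (1.8×6.6×4.1)/(8.0×6.7×8.4) = 0.1082
P(4)/P(0) = (1.8×6.6×4.1×6.3)/(8.0×6.7×8.4×8.0) = 0.08519
P(5)/P(0) = (1.8×6.6×4.1×6.3×3.0)/(8.0×6.7×8.4×8.0×2.5) = 0.1022

Normalization: ∑ P(n) = 1
P(0) × (1.0000 + 0.2250 + 0.2216 + 0.1082 + 0.08519 + 0.1022) = 1
P(0) × 1.7422 = 1
P(0) = 1/1.7422 = 0.5740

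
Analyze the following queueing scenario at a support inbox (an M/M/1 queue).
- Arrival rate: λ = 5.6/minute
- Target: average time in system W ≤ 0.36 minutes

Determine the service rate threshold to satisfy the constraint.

For M/M/1: W = 1/(μ-λ)
Need W ≤ 0.36, so 1/(μ-λ) ≤ 0.36
μ - λ ≥ 1/0.36 = 2.7778
μ ≥ 5.6 + 2.7778 = 8.3778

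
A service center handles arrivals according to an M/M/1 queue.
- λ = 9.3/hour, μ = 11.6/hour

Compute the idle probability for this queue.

ρ = λ/μ = 9.3/11.6 = 0.8017
P(0) = 1 - ρ = 1 - 0.8017 = 0.1983
The server is idle 19.83% of the time.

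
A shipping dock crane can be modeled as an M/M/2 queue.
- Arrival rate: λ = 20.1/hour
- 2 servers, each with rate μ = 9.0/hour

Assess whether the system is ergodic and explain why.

Stability requires ρ = λ/(cμ) < 1
ρ = 20.1/(2 × 9.0) = 20.1/18.00 = 1.1167
Since 1.1167 ≥ 1, the system is UNSTABLE.
Need c > λ/μ = 20.1/9.0 = 2.23.
Minimum servers needed: c = 3.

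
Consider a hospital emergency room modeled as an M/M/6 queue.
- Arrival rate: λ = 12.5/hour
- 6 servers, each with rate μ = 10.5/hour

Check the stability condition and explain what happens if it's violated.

Stability requires ρ = λ/(cμ) < 1
ρ = 12.5/(6 × 10.5) = 12.5/63.00 = 0.1984
Since 0.1984 < 1, the system is STABLE.
The servers are busy 19.84% of the time.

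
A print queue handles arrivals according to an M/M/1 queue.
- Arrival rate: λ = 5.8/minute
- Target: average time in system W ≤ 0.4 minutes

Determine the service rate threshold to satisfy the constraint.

For M/M/1: W = 1/(μ-λ)
Need W ≤ 0.4, so 1/(μ-λ) ≤ 0.4
μ - λ ≥ 1/0.4 = 2.5000
μ ≥ 5.8 + 2.5000 = 8.3000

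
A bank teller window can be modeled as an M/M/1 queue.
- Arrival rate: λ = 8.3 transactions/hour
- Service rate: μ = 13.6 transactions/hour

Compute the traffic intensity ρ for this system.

Server utilization: ρ = λ/μ
ρ = 8.3/13.6 = 0.6103
The server is busy 61.03% of the time.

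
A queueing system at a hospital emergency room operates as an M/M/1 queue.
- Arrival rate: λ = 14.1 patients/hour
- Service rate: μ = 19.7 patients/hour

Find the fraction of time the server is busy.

Server utilization: ρ = λ/μ
ρ = 14.1/19.7 = 0.7157
The server is busy 71.57% of the time.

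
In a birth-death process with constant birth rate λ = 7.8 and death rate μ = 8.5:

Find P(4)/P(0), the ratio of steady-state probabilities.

For constant rates: P(n)/P(0) = (λ/μ)^n
P(4)/P(0) = (7.8/8.5)^4 = 0.91765^4 = 0.7091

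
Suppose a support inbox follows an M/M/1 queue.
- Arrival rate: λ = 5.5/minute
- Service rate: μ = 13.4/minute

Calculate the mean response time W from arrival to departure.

First, compute utilization: ρ = λ/μ = 5.5/13.4 = 0.4104
For M/M/1: W = 1/(μ-λ)
W = 1/(13.4-5.5) = 1/7.90
W = 0.1266 minutes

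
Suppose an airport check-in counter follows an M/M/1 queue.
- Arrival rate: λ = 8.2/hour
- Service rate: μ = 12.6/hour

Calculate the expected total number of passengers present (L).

ρ = λ/μ = 8.2/12.6 = 0.6508
For M/M/1: L = λ/(μ-λ)
L = 8.2/(12.6-8.2) = 8.2/4.40
L = 1.8636 passengers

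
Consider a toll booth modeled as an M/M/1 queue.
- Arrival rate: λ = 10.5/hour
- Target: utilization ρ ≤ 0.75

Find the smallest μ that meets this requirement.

ρ = λ/μ, so μ = λ/ρ
μ ≥ 10.5/0.75 = 14.0000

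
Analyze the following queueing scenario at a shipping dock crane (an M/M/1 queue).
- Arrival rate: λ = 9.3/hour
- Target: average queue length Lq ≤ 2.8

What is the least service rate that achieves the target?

For M/M/1: Lq = λ²/(μ(μ-λ))
Need Lq ≤ 2.8, i.e. μ(μ-λ) ≥ λ²/2.8
μ² - 9.3μ - 86.49/2.8 ≥ 0  →  μ² - 9.3μ - 30.889286 ≥ 0
Quadratic formula (positive root): μ = [λ + √(λ² + 4×30.889286)]/2
Discriminant: 86.49 + 4×30.889286 = 210.0471, √210.0471 = 14.4930
μ ≥ (9.3 + 14.4930)/2 = 11.8965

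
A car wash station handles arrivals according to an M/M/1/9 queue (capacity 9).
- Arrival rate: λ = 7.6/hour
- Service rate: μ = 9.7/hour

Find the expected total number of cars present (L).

ρ = λ/μ = 7.6/9.7 = 0.78351
P₀ = (1-ρ)/(1-ρ^(K+1)) = (1-0.78351)/(1-0.78351^10) = 0.2165/0.9128 = 0.2372
P_K = P₀×ρ^K = 0.23717 × 0.78351^9 = 0.23717 × 0.11128 = 0.02639
L = ρ[1 - (K+1)ρ^K + Kρ^(K+1)] / [(1-ρ)(1-ρ^(K+1))]
L = 0.78351 × (1 - 10×0.111276 + 9×0.0871857) / ((1 - 0.78351) × (1 - 0.0871857)) = 2.6640 cars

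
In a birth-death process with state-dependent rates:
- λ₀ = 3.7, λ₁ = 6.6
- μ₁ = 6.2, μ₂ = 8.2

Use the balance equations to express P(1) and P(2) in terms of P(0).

Balance equations:
State 0: λ₀P₀ = μ₁P₁ → P₁ = (λ₀/μ₁)P₀ = (3.7/6.2)P₀ = 0.5968P₀
State 1: P₂ = (λ₀λ₁)/(μ₁μ₂)P₀ = (3.7×6.6)/(6.2×8.2)P₀ = 0.4803P₀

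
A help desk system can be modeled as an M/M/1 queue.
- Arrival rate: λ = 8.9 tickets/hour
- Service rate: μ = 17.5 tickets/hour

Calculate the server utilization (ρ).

Server utilization: ρ = λ/μ
ρ = 8.9/17.5 = 0.5086
The server is busy 50.86% of the time.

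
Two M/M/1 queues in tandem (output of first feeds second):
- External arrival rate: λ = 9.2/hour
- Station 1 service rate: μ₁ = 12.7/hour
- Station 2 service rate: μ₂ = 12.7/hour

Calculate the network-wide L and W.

By Jackson's theorem, each station behaves as independent M/M/1.
Station 1: ρ₁ = 9.2/12.7 = 0.7244, L₁ = ρ₁/(1-ρ₁) = λ/(μ₁-λ) = 9.2/3.50 = 2.62857
Station 2: ρ₂ = 9.2/12.7 = 0.7244, L₂ = ρ₂/(1-ρ₂) = λ/(μ₂-λ) = 9.2/3.50 = 2.62857
Total: L = L₁ + L₂ = 2.62857 + 2.62857 = 5.2571
W = L/λ = 5.2571/9.2 = 0.5714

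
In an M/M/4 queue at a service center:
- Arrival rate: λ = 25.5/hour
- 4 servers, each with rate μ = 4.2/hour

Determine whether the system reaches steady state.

Stability requires ρ = λ/(cμ) < 1
ρ = 25.5/(4 × 4.2) = 25.5/16.80 = 1.5179
Since 1.5179 ≥ 1, the system is UNSTABLE.
Need c > λ/μ = 25.5/4.2 = 6.07.
Minimum servers needed: c = 7.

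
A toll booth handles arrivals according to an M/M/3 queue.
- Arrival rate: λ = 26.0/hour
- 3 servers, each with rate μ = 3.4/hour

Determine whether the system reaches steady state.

Stability requires ρ = λ/(cμ) < 1
ρ = 26.0/(3 × 3.4) = 26.0/10.20 = 2.5490
Since 2.5490 ≥ 1, the system is UNSTABLE.
Need c > λ/μ = 26.0/3.4 = 7.65.
Minimum servers needed: c = 8.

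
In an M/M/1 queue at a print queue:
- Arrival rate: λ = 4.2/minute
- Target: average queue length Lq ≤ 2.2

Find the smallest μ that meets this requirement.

For M/M/1: Lq = λ²/(μ(μ-λ))
Need Lq ≤ 2.2, i.e. μ(μ-λ) ≥ λ²/2.2
μ² - 4.2μ - 17.64/2.2 ≥ 0  →  μ² - 4.2μ - 8.01818 ≥ 0
Quadratic formula (positive root): μ = [λ + √(λ² + 4×8.01818)]/2
Discriminant: 17.64 + 4×8.01818 = 49.7127, √49.7127 = 7.0507
μ ≥ (4.2 + 7.0507)/2 = 5.6254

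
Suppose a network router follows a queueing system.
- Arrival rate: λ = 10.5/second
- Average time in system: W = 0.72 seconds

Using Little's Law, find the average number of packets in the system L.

Little's Law: L = λW
L = 10.5 × 0.72 = 7.5600 packets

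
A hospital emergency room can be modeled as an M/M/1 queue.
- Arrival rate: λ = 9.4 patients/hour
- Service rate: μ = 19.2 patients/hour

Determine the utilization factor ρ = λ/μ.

Server utilization: ρ = λ/μ
ρ = 9.4/19.2 = 0.4896
The server is busy 48.96% of the time.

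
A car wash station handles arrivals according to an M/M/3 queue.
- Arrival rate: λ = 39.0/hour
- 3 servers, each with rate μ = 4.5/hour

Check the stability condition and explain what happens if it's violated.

Stability requires ρ = λ/(cμ) < 1
ρ = 39.0/(3 × 4.5) = 39.0/13.50 = 2.8889
Since 2.8889 ≥ 1, the system is UNSTABLE.
Need c > λ/μ = 39.0/4.5 = 8.67.
Minimum servers needed: c = 9.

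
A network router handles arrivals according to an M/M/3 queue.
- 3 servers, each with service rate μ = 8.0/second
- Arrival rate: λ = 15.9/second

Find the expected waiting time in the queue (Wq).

Traffic intensity: ρ = λ/(cμ) = 15.9/(3×8.0) = 0.6625
Since ρ = 0.6625 < 1, system is stable.
Offered load a = λ/μ = cρ = 15.9/8.0 = 1.9875
P₀ = [ Σₙ₌₀^2 aⁿ/n! + a^3/(3!(1-ρ)) ]⁻¹
Σ = a^0/0! + a^1/1! + a^2/2! = 1.0000 + 1.9875 + 1.9751 = 4.9626
a^3/(3!(1-ρ)) = 7.8509/(6 × 0.3375) = 3.8770
P₀ = 1/(4.9626 + 3.8770) = 0.1131
Lq = P₀·a^3·ρ / (3!(1-ρ)²) = 0.11313 × 7.8509 × 0.66250 / (6 × 0.11391) = 0.8609
Wq = Lq/λ = 0.86095/15.9 = 0.05415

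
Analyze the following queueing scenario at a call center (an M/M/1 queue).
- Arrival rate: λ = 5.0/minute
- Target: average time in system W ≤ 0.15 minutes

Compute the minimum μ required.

For M/M/1: W = 1/(μ-λ)
Need W ≤ 0.15, so 1/(μ-λ) ≤ 0.15
μ - λ ≥ 1/0.15 = 6.6667
μ ≥ 5.0 + 6.6667 = 11.6667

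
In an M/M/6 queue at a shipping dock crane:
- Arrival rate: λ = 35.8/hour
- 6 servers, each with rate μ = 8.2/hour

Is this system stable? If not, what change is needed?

Stability requires ρ = λ/(cμ) < 1
ρ = 35.8/(6 × 8.2) = 35.8/49.20 = 0.7276
Since 0.7276 < 1, the system is STABLE.
The servers are busy 72.76% of the time.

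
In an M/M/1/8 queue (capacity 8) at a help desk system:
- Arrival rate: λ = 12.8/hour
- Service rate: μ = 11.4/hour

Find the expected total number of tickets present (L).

ρ = λ/μ = 12.8/11.4 = 1.1228
P₀ = (1-ρ)/(1-ρ^(K+1)) = (1-1.1228)/(1-1.1228^9) = -0.1228/-1.8361 = 0.06688
P_K = P₀×ρ^K = 0.06688 × 1.1228^8 = 0.06688 × 2.5259 = 0.1689
L = ρ[1 - (K+1)ρ^K + Kρ^(K+1)] / [(1-ρ)(1-ρ^(K+1))]
L = 1.1228 × (1 - 9×2.525918 + 8×2.836101) / ((1 - 1.1228) × (1 - 2.836101)) = 4.7584 tickets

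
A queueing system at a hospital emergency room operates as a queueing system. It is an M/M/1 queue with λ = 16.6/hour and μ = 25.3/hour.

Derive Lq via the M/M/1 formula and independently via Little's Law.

Method 1 (direct): Lq = λ²/(μ(μ-λ)) = 275.56/(25.3 × 8.70) = 1.2519

Method 2 (Little's Law):
W = 1/(μ-λ) = 1/8.70 = 0.114943
Wq = W - 1/μ = 0.114943 - 0.0395257 = 0.075417
Lq = λWq = 16.6 × 0.075417 = 1.2519 ✔ (matches Method 1)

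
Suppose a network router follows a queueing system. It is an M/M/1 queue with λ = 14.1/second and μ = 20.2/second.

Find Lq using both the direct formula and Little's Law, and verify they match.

Method 1 (direct): Lq = λ²/(μ(μ-λ)) = 198.81/(20.2 × 6.10) = 1.6135

Method 2 (Little's Law):
W = 1/(μ-λ) = 1/6.10 = 0.163934
Wq = W - 1/μ = 0.163934 - 0.0495050 = 0.11443
Lq = λWq = 14.1 × 0.11443 = 1.6135 ✔ (matches Method 1)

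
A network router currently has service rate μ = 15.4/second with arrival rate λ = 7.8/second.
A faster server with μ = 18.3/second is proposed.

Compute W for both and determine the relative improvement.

System 1: ρ₁ = 7.8/15.4 = 0.5065, W₁ = 1/(15.4-7.8) = 0.13158
System 2: ρ₂ = 7.8/18.3 = 0.4262, W₂ = 1/(18.3-7.8) = 0.095238
Improvement: (W₁-W₂)/W₁ = (0.13158-0.095238)/0.13158 = 27.62%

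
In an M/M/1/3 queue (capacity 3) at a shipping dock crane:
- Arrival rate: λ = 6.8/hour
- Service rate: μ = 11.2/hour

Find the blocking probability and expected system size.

ρ = λ/μ = 6.8/11.2 = 0.607143
P₀ = (1-ρ)/(1-ρ^(K+1)) = (1-0.607143)/(1-0.607143^4) = 0.39286/0.86412 = 0.4546
P_K = P₀×ρ^K = 0.45463 × 0.607143^3 = 0.45463 × 0.22381 = 0.1018
Blocking probability P_3 = 0.1018 (10.18%)
L = ρ[1 - (K+1)ρ^K + Kρ^(K+1)] / [(1-ρ)(1-ρ^(K+1))]
L = 0.607143 × (1 - 4×0.223807 + 3×0.135883) / ((1 - 0.607143) × (1 - 0.135883)) = 0.9165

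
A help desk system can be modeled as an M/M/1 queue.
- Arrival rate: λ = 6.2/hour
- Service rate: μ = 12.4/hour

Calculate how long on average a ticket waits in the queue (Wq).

First, compute utilization: ρ = λ/μ = 6.2/12.4 = 0.5000
For M/M/1: Wq = λ/(μ(μ-λ))
Wq = 6.2/(12.4 × (12.4-6.2))
Wq = 6.2/(12.4 × 6.20)
Wq = 0.08065 hours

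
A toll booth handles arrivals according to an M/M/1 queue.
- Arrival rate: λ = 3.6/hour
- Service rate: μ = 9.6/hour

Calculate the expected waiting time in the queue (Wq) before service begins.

First, compute utilization: ρ = λ/μ = 3.6/9.6 = 0.3750
For M/M/1: Wq = λ/(μ(μ-λ))
Wq = 3.6/(9.6 × (9.6-3.6))
Wq = 3.6/(9.6 × 6.00)
Wq = 0.06250 hours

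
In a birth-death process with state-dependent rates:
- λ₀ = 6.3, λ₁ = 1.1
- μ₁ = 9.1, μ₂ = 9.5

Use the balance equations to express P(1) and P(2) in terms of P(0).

Balance equations:
State 0: λ₀P₀ = μ₁P₁ → P₁ = (λ₀/μ₁)P₀ = (6.3/9.1)P₀ = 0.6923P₀
State 1: P₂ = (λ₀λ₁)/(μ₁μ₂)P₀ = (6.3×1.1)/(9.1×9.5)P₀ = 0.08016P₀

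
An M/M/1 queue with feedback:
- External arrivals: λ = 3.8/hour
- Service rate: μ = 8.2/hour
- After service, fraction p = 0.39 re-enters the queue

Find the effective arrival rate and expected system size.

Effective arrival rate: λ_eff = λ/(1-p) = 3.8/(1-0.39) = 3.8/0.61 = 6.22951
ρ = λ_eff/μ = 6.22951/8.2 = 0.759696
L = ρ/(1-ρ) = 0.759696/(1-0.759696) = 3.1614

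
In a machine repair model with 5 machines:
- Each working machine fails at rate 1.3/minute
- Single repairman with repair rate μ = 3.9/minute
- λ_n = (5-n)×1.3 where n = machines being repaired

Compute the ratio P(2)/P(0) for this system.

P(2)/P(0) = ∏_{i=0}^{2-1} λ_i/μ_{i+1}
= (5-0)×1.3/3.9 × (5-1)×1.3/3.9
= 2.2222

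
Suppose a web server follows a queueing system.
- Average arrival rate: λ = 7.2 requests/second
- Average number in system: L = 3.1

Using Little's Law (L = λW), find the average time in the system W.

Little's Law: L = λW, so W = L/λ
W = 3.1/7.2 = 0.4306 seconds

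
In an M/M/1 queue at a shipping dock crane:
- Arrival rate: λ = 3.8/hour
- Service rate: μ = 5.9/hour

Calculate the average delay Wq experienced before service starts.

First, compute utilization: ρ = λ/μ = 3.8/5.9 = 0.6441
For M/M/1: Wq = λ/(μ(μ-λ))
Wq = 3.8/(5.9 × (5.9-3.8))
Wq = 3.8/(5.9 × 2.10)
Wq = 0.3067 hours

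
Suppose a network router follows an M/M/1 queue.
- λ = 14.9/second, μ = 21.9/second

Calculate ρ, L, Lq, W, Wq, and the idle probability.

Step 1: ρ = λ/μ = 14.9/21.9 = 0.6804
Step 2: L = λ/(μ-λ) = 14.9/7.00 = 2.1286
Step 3: Lq = λ²/(μ(μ-λ)) = 222.01/(21.9×7.00) = 1.4482
Step 4: W = 1/(μ-λ) = 1/7.00 = 0.14286
Step 5: Wq = λ/(μ(μ-λ)) = 14.9/(21.9×7.00) = 0.09720
Step 6: P(0) = 1-ρ = 0.3196
Verify: L = λW = 14.9×0.14286 = 2.1286 ✔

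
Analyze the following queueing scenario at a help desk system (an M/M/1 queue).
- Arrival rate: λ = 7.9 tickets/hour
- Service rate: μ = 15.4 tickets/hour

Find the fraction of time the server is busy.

Server utilization: ρ = λ/μ
ρ = 7.9/15.4 = 0.5130
The server is busy 51.30% of the time.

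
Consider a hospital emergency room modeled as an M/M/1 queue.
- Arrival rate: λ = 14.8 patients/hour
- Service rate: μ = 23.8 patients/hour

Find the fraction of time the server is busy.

Server utilization: ρ = λ/μ
ρ = 14.8/23.8 = 0.6218
The server is busy 62.18% of the time.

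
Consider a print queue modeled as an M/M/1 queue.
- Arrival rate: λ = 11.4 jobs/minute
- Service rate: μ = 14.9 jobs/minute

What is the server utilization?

Server utilization: ρ = λ/μ
ρ = 11.4/14.9 = 0.7651
The server is busy 76.51% of the time.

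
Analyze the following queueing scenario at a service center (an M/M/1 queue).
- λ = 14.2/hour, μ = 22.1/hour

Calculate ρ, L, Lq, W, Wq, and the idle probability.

Step 1: ρ = λ/μ = 14.2/22.1 = 0.6425
Step 2: L = λ/(μ-λ) = 14.2/7.90 = 1.7975
Step 3: Lq = λ²/(μ(μ-λ)) = 201.64/(22.1×7.90) = 1.1549
Step 4: W = 1/(μ-λ) = 1/7.90 = 0.126582
Step 5: Wq = λ/(μ(μ-λ)) = 14.2/(22.1×7.90) = 0.08133
Step 6: P(0) = 1-ρ = 0.3575
Verify: L = λW = 14.2×0.126582 = 1.7975 ✔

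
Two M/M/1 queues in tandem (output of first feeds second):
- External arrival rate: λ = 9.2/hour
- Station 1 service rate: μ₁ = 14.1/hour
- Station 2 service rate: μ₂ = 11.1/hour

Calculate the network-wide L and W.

By Jackson's theorem, each station behaves as independent M/M/1.
Station 1: ρ₁ = 9.2/14.1 = 0.6525, L₁ = ρ₁/(1-ρ₁) = λ/(μ₁-λ) = 9.2/4.90 = 1.8776
Station 2: ρ₂ = 9.2/11.1 = 0.8288, L₂ = ρ₂/(1-ρ₂) = λ/(μ₂-λ) = 9.2/1.90 = 4.8421
Total: L = L₁ + L₂ = 1.8776 + 4.8421 = 6.7197
W = L/λ = 6.7197/9.2 = 0.7304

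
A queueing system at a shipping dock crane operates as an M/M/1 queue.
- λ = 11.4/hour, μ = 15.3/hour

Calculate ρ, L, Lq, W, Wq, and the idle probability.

Step 1: ρ = λ/μ = 11.4/15.3 = 0.7451
Step 2: L = λ/(μ-λ) = 11.4/3.90 = 2.9231
Step 3: Lq = λ²/(μ(μ-λ)) = 129.96/(15.3×3.90) = 2.1780
Step 4: W = 1/(μ-λ) = 1/3.90 = 0.25641
Step 5: Wq = λ/(μ(μ-λ)) = 11.4/(15.3×3.90) = 0.1911
Step 6: P(0) = 1-ρ = 0.2549
Verify: L = λW = 11.4×0.25641 = 2.9231 ✔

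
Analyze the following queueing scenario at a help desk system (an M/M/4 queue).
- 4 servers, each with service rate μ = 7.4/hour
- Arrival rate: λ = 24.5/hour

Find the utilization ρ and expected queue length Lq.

Traffic intensity: ρ = λ/(cμ) = 24.5/(4×7.4) = 0.8277
Since ρ = 0.8277 < 1, system is stable.
Offered load a = λ/μ = cρ = 24.5/7.4 = 3.3108
P₀ = [ Σₙ₌₀^3 aⁿ/n! + a^4/(4!(1-ρ)) ]⁻¹
Σ = a^0/0! + a^1/1! + a^2/2! + a^3/3! = 1.0000 + 3.3108 + 5.4807 + 6.0486 = 15.8401
a^4/(4!(1-ρ)) = 120.1538/(24 × 0.1722973) = 29.0568
P₀ = 1/(15.8401 + 29.0568) = 0.02227
Lq = P₀·a^4·ρ / (4!(1-ρ)²) = 0.022273 × 120.1538 × 0.82770 / (24 × 0.029686) = 3.1090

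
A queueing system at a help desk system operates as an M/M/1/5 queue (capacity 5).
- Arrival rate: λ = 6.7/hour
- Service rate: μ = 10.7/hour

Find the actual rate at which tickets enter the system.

ρ = λ/μ = 6.7/10.7 = 0.626168
P₀ = (1-ρ)/(1-ρ^(K+1)) = (1-0.626168)/(1-0.626168^6) = 0.3738/0.9397 = 0.3978
P_K = P₀×ρ^K = 0.3978 × 0.626168^5 = 0.3978 × 0.09626 = 0.03829
λ_eff = λ(1-P_K) = 6.7 × (1 - 0.038294) = 6.7 × 0.9617 = 6.4434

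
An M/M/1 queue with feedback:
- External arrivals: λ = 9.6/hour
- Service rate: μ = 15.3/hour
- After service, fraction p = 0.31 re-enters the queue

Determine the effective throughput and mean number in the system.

Effective arrival rate: λ_eff = λ/(1-p) = 9.6/(1-0.31) = 9.6/0.69 = 13.91304
ρ = λ_eff/μ = 13.91304/15.3 = 0.909349
L = ρ/(1-ρ) = 0.909349/(1-0.909349) = 10.0313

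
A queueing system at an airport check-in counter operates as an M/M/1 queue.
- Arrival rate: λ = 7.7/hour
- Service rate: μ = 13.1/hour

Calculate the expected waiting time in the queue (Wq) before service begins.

First, compute utilization: ρ = λ/μ = 7.7/13.1 = 0.5878
For M/M/1: Wq = λ/(μ(μ-λ))
Wq = 7.7/(13.1 × (13.1-7.7))
Wq = 7.7/(13.1 × 5.40)
Wq = 0.1088 hours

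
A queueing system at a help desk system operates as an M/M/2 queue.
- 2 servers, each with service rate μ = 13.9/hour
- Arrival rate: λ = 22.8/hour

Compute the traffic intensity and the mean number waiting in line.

Traffic intensity: ρ = λ/(cμ) = 22.8/(2×13.9) = 0.8201
Since ρ = 0.8201 < 1, system is stable.
Offered load a = λ/μ = cρ = 22.8/13.9 = 1.6403
P₀ = [ Σₙ₌₀^1 aⁿ/n! + a^2/(2!(1-ρ)) ]⁻¹
Σ = a^0/0! + a^1/1! = 1.0000 + 1.6403 = 2.6403
a^2/(2!(1-ρ)) = 2.69054/(2 × 0.179856) = 7.4797
P₀ = 1/(2.6403 + 7.4797) = 0.09881
Lq = P₀·a^2·ρ / (2!(1-ρ)²) = 0.0988142 × 2.69054 × 0.820144 / (2 × 0.0323482) = 3.3703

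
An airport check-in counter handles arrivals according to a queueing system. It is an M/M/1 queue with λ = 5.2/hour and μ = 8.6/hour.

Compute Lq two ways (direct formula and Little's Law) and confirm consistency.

Method 1 (direct): Lq = λ²/(μ(μ-λ)) = 27.04/(8.6 × 3.40) = 0.9248

Method 2 (Little's Law):
W = 1/(μ-λ) = 1/3.40 = 0.29412
Wq = W - 1/μ = 0.29412 - 0.11628 = 0.17784
Lq = λWq = 5.2 × 0.17784 = 0.9248 ✔ (matches Method 1)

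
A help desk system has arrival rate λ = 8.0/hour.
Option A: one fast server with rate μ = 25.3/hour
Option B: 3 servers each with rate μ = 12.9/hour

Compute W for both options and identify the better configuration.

Option A: single server μ = 25.3 (M/M/1)
  ρ_A = 8.0/25.3 = 0.3162
  W_A = 1/(μ-λ) = 1/(25.3-8.0) = 1/17.30 = 0.05780

Option B: 3 servers μ = 12.9 (M/M/3)
  ρ_B = λ/(cμ) = 8.0/(3×12.9) = 0.2067
  Offered load a = λ/μ = cρ = 8.0/12.9 = 0.6202
  P₀ = [ Σₙ₌₀^2 aⁿ/n! + a^3/(3!(1-ρ)) ]⁻¹
  Σ = a^0/0! + a^1/1! + a^2/2! = 1.0000 + 0.6202 + 0.1923 = 1.8125
  a^3/(3!(1-ρ)) = 0.2385/(6 × 0.7933) = 0.05011
  P₀ = 1/(1.8125 + 0.05011) = 0.5369
  Lq = P₀·a^3·ρ / (3!(1-ρ)²) = 0.53690 × 0.23851 × 0.20672 / (6 × 0.62930) = 0.007011
  Wq_B = Lq/λ = 0.0070107/8.0 = 0.0008763
  W_B = Wq_B + 1/μ = 0.0008763 + 0.07752 = 0.07840

Since W_A = 0.05780 < W_B = 0.07840, Option A (single fast server) has the shorter time in system.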